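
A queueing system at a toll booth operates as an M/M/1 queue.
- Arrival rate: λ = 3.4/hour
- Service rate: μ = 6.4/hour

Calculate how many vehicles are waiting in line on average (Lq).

ρ = λ/μ = 3.4/6.4 = 0.5312
For M/M/1: Lq = λ²/(μ(μ-λ))
Lq = 11.56/(6.4 × 3.00)
Lq = 0.6021 vehicles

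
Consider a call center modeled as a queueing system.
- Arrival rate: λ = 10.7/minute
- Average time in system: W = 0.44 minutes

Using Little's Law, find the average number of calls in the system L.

Little's Law: L = λW
L = 10.7 × 0.44 = 4.7080 calls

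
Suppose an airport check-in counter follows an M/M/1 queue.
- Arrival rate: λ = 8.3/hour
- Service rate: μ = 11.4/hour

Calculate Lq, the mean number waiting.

ρ = λ/μ = 8.3/11.4 = 0.7281
For M/M/1: Lq = λ²/(μ(μ-λ))
Lq = 68.89/(11.4 × 3.10)
Lq = 1.9493 passengers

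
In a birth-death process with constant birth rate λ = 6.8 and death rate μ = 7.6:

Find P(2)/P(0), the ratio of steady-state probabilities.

For constant rates: P(n)/P(0) = (λ/μ)^n
P(2)/P(0) = (6.8/7.6)^2 = 0.89474^2 = 0.8006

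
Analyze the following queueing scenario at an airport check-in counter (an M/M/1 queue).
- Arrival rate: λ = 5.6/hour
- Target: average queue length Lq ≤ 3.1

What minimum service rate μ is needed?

For M/M/1: Lq = λ²/(μ(μ-λ))
Need Lq ≤ 3.1, i.e. μ(μ-λ) ≥ λ²/3.1
μ² - 5.6μ - 31.36/3.1 ≥ 0  →  μ² - 5.6μ - 10.11613 ≥ 0
Quadratic formula (positive root): μ = [λ + √(λ² + 4×10.11613)]/2
Discriminant: 31.36 + 4×10.11613 = 71.8245, √71.8245 = 8.47493
μ ≥ (5.6 + 8.47493)/2 = 7.0375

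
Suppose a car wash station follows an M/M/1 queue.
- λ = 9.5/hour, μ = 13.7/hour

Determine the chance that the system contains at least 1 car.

ρ = λ/μ = 9.5/13.7 = 0.6934
P(N ≥ n) = ρⁿ
P(N ≥ 1) = 0.6934^1
P(N ≥ 1) = 0.6934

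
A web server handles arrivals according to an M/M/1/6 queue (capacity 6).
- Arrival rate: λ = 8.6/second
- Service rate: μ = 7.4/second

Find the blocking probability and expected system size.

ρ = λ/μ = 8.6/7.4 = 1.16216
P₀ = (1-ρ)/(1-ρ^(K+1)) = (1-1.16216)/(1-1.16216^7) = -0.16216/-1.8633 = 0.08703
P_K = P₀×ρ^K = 0.08703 × 1.16216^6 = 0.08703 × 2.4637 = 0.2144
Blocking probability P_6 = 0.2144 (21.44%)
L = ρ[1 - (K+1)ρ^K + Kρ^(K+1)] / [(1-ρ)(1-ρ^(K+1))]
L = 1.16216 × (1 - 7×2.46374 + 6×2.86326) / ((1 - 1.16216) × (1 - 2.86326)) = 3.5901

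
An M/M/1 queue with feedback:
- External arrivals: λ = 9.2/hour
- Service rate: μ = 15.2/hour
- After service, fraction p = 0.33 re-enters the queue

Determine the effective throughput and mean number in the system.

Effective arrival rate: λ_eff = λ/(1-p) = 9.2/(1-0.33) = 9.2/0.67 = 13.73134
ρ = λ_eff/μ = 13.73134/15.2 = 0.903378
L = ρ/(1-ρ) = 0.903378/(1-0.903378) = 9.3496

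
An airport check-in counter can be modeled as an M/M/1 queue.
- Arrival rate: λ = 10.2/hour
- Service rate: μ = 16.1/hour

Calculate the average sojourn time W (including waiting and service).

First, compute utilization: ρ = λ/μ = 10.2/16.1 = 0.6335
For M/M/1: W = 1/(μ-λ)
W = 1/(16.1-10.2) = 1/5.90
W = 0.1695 hours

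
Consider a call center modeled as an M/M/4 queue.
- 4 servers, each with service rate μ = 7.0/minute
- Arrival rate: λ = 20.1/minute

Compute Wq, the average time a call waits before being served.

Traffic intensity: ρ = λ/(cμ) = 20.1/(4×7.0) = 0.7179
Since ρ = 0.7179 < 1, system is stable.
Offered load a = λ/μ = cρ = 20.1/7.0 = 2.8714
P₀ = [ Σₙ₌₀^3 aⁿ/n! + a^4/(4!(1-ρ)) ]⁻¹
Σ = a^0/0! + a^1/1! + a^2/2! + a^3/3! = 1.00000 + 2.87143 + 4.12255 + 3.94587 = 11.9398
a^4/(4!(1-ρ)) = 67.9817/(24 × 0.282143) = 10.0395
P₀ = 1/(11.9398 + 10.0395) = 0.04550
Lq = P₀·a^4·ρ / (4!(1-ρ)²) = 0.045497 × 67.9817 × 0.71786 / (24 × 0.079605) = 1.1622
Wq = Lq/λ = 1.1622/20.1 = 0.05782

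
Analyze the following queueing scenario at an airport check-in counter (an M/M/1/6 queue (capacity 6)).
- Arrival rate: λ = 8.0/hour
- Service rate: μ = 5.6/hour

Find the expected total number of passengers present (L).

ρ = λ/μ = 8.0/5.6 = 1.4286
P₀ = (1-ρ)/(1-ρ^(K+1)) = (1-1.4286)/(1-1.4286^7) = -0.4286/-11.1444 = 0.03846
P_K = P₀×ρ^K = 0.03846 × 1.4286^6 = 0.03846 × 8.5009 = 0.3269
L = ρ[1 - (K+1)ρ^K + Kρ^(K+1)] / [(1-ρ)(1-ρ^(K+1))]
L = 1.4286 × (1 - 7×8.500880 + 6×12.14436) / ((1 - 1.4286) × (1 - 12.14436)) = 4.2949 passengers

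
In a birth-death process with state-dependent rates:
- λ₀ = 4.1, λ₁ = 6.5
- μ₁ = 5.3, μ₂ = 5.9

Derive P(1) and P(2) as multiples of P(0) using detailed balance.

Balance equations:
State 0: λ₀P₀ = μ₁P₁ → P₁ = (λ₀/μ₁)P₀ = (4.1/5.3)P₀ = 0.7736P₀
State 1: P₂ = (λ₀λ₁)/(μ₁μ₂)P₀ = (4.1×6.5)/(5.3×5.9)P₀ = 0.8523P₀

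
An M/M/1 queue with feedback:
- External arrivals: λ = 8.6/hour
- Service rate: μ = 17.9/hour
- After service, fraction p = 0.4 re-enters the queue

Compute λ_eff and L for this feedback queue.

Effective arrival rate: λ_eff = λ/(1-p) = 8.6/(1-0.4) = 8.6/0.60 = 14.33333
ρ = λ_eff/μ = 14.33333/17.9 = 0.800745
L = ρ/(1-ρ) = 0.800745/(1-0.800745) = 4.0187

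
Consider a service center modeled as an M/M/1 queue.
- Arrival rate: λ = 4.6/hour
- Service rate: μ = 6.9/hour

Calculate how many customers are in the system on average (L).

ρ = λ/μ = 4.6/6.9 = 0.6667
For M/M/1: L = λ/(μ-λ)
L = 4.6/(6.9-4.6) = 4.6/2.30
L = 2.0000 customers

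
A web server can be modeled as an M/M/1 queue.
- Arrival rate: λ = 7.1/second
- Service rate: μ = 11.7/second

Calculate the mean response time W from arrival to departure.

First, compute utilization: ρ = λ/μ = 7.1/11.7 = 0.6068
For M/M/1: W = 1/(μ-λ)
W = 1/(11.7-7.1) = 1/4.60
W = 0.2174 seconds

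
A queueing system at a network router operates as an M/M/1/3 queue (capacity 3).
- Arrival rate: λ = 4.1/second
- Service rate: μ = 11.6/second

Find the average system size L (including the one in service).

ρ = λ/μ = 4.1/11.6 = 0.35345
P₀ = (1-ρ)/(1-ρ^(K+1)) = (1-0.35345)/(1-0.35345^4) = 0.64655/0.98439 = 0.6568
P_K = P₀×ρ^K = 0.6568 × 0.35345^3 = 0.6568 × 0.04416 = 0.02900
L = ρ[1 - (K+1)ρ^K + Kρ^(K+1)] / [(1-ρ)(1-ρ^(K+1))]
L = 0.35345 × (1 - 4×0.04416 + 3×0.01561) / ((1 - 0.35345) × (1 - 0.01561)) = 0.4833 packets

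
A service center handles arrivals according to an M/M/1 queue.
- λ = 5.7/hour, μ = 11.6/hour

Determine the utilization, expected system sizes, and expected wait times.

Step 1: ρ = λ/μ = 5.7/11.6 = 0.4914
Step 2: L = λ/(μ-λ) = 5.7/5.90 = 0.9661
Step 3: Lq = λ²/(μ(μ-λ)) = 32.49/(11.6×5.90) = 0.4747
Step 4: W = 1/(μ-λ) = 1/5.90 = 0.16949
Step 5: Wq = λ/(μ(μ-λ)) = 5.7/(11.6×5.90) = 0.08328
Step 6: P(0) = 1-ρ = 0.5086
Verify: L = λW = 5.7×0.16949 = 0.9661 ✔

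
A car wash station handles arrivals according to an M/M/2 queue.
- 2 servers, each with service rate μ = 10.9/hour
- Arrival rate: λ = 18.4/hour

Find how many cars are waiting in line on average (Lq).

Traffic intensity: ρ = λ/(cμ) = 18.4/(2×10.9) = 0.8440
Since ρ = 0.8440 < 1, system is stable.
Offered load a = λ/μ = cρ = 18.4/10.9 = 1.6881
P₀ = [ Σₙ₌₀^1 aⁿ/n! + a^2/(2!(1-ρ)) ]⁻¹
Σ = a^0/0! + a^1/1! = 1.0000 + 1.6881 = 2.6881
a^2/(2!(1-ρ)) = 2.84959/(2 × 0.155963) = 9.1355
P₀ = 1/(2.6881 + 9.1355) = 0.08458
Lq = P₀·a^2·ρ / (2!(1-ρ)²) = 0.0845771 × 2.84959 × 0.844037 / (2 × 0.0243246) = 4.1814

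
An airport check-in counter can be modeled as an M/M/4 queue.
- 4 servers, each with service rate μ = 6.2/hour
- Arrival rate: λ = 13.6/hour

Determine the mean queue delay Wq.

Traffic intensity: ρ = λ/(cμ) = 13.6/(4×6.2) = 0.5484
Since ρ = 0.5484 < 1, system is stable.
Offered load a = λ/μ = cρ = 13.6/6.2 = 2.1935
P₀ = [ Σₙ₌₀^3 aⁿ/n! + a^4/(4!(1-ρ)) ]⁻¹
Σ = a^0/0! + a^1/1! + a^2/2! + a^3/3! = 1.00000 + 2.19355 + 2.40583 + 1.75910 = 7.3585
a^4/(4!(1-ρ)) = 23.1520/(24 × 0.451613) = 2.1360
P₀ = 1/(7.3585 + 2.1360) = 0.1053
Lq = P₀·a^4·ρ / (4!(1-ρ)²) = 0.10532 × 23.1520 × 0.54839 / (24 × 0.20395) = 0.2732
Wq = Lq/λ = 0.2732/13.6 = 0.02009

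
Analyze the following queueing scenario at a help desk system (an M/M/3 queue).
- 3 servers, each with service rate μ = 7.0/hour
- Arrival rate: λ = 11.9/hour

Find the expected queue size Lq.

Traffic intensity: ρ = λ/(cμ) = 11.9/(3×7.0) = 0.5667
Since ρ = 0.5667 < 1, system is stable.
Offered load a = λ/μ = cρ = 11.9/7.0 = 1.7000
P₀ = [ Σₙ₌₀^2 aⁿ/n! + a^3/(3!(1-ρ)) ]⁻¹
Σ = a^0/0! + a^1/1! + a^2/2! = 1.0000 + 1.7000 + 1.4450 = 4.1450
a^3/(3!(1-ρ)) = 4.9130/(6 × 0.43333) = 1.8896
P₀ = 1/(4.1450 + 1.8896) = 0.1657
Lq = P₀·a^3·ρ / (3!(1-ρ)²) = 0.16571 × 4.9130 × 0.56667 / (6 × 0.18778) = 0.4095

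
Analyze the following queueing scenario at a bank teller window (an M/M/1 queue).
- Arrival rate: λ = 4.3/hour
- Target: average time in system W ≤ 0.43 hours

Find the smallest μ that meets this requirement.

For M/M/1: W = 1/(μ-λ)
Need W ≤ 0.43, so 1/(μ-λ) ≤ 0.43
μ - λ ≥ 1/0.43 = 2.3256
μ ≥ 4.3 + 2.3256 = 6.6256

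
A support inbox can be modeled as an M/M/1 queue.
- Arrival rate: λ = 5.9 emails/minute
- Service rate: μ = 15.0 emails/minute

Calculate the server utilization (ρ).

Server utilization: ρ = λ/μ
ρ = 5.9/15.0 = 0.3933
The server is busy 39.33% of the time.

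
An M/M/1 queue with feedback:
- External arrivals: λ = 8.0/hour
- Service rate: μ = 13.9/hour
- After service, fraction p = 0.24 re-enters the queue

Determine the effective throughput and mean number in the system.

Effective arrival rate: λ_eff = λ/(1-p) = 8.0/(1-0.24) = 8.0/0.76 = 10.5263
ρ = λ_eff/μ = 10.5263/13.9 = 0.75729
L = ρ/(1-ρ) = 0.75729/(1-0.75729) = 3.1201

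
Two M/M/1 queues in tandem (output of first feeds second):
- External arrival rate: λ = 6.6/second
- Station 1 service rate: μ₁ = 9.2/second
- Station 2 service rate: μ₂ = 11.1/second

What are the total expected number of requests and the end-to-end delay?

By Jackson's theorem, each station behaves as independent M/M/1.
Station 1: ρ₁ = 6.6/9.2 = 0.7174, L₁ = ρ₁/(1-ρ₁) = λ/(μ₁-λ) = 6.6/2.60 = 2.53846
Station 2: ρ₂ = 6.6/11.1 = 0.5946, L₂ = ρ₂/(1-ρ₂) = λ/(μ₂-λ) = 6.6/4.50 = 1.46667
Total: L = L₁ + L₂ = 2.53846 + 1.46667 = 4.0051
W = L/λ = 4.0051/6.6 = 0.6068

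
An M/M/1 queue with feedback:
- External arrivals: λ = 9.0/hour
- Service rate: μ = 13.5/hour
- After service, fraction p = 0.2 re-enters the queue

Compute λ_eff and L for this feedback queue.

Effective arrival rate: λ_eff = λ/(1-p) = 9.0/(1-0.2) = 9.0/0.80 = 11.2500
ρ = λ_eff/μ = 11.2500/13.5 = 0.833333
L = ρ/(1-ρ) = 0.833333/(1-0.833333) = 5.0000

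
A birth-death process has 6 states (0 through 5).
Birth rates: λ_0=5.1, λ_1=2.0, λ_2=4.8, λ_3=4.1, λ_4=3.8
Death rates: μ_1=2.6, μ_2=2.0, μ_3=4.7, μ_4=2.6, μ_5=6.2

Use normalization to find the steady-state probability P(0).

Ratios P(n)/P(0) = (λ₀···λₙ₋₁)/(μ₁···μₙ):
P(1)/P(0) = (5.1)/(2.6) = 1.9615
P(2)/P(0) = (5.1×2.0)/(2.6×2.0) = 1.9615
P(3)/P(0) = (5.1×2.0×4.8)/(2.6×2.0×4.7) = 2.0033
P(4)/P(0) = (5.1×2.0×4.8×4.1)/(2.6×2.0×4.7×2.6) = 3.1590
P(5)/P(0) = (5.1×2.0×4.8×4.1×3.8)/(2.6×2.0×4.7×2.6×6.2) = 1.9362

Normalization: ∑ P(n) = 1
P(0) × (1.0000 + 1.9615 + 1.9615 + 2.0033 + 3.1590 + 1.9362) = 1
P(0) × 12.0215 = 1
P(0) = 1/12.0215 = 0.08318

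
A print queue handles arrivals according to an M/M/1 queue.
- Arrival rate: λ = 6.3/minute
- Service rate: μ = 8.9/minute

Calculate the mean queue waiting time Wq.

First, compute utilization: ρ = λ/μ = 6.3/8.9 = 0.7079
For M/M/1: Wq = λ/(μ(μ-λ))
Wq = 6.3/(8.9 × (8.9-6.3))
Wq = 6.3/(8.9 × 2.60)
Wq = 0.2723 minutes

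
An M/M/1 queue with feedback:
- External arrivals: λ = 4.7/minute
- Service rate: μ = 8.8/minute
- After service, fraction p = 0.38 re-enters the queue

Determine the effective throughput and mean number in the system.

Effective arrival rate: λ_eff = λ/(1-p) = 4.7/(1-0.38) = 4.7/0.62 = 7.58065
ρ = λ_eff/μ = 7.58065/8.8 = 0.861437
L = ρ/(1-ρ) = 0.861437/(1-0.861437) = 6.2169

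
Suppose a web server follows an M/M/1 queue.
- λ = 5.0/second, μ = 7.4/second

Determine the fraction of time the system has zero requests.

ρ = λ/μ = 5.0/7.4 = 0.6757
P(0) = 1 - ρ = 1 - 0.6757 = 0.3243
The server is idle 32.43% of the time.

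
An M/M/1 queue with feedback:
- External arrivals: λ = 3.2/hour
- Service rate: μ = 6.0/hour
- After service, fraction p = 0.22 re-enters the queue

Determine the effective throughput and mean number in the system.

Effective arrival rate: λ_eff = λ/(1-p) = 3.2/(1-0.22) = 3.2/0.78 = 4.10256
ρ = λ_eff/μ = 4.10256/6.0 = 0.68376
L = ρ/(1-ρ) = 0.68376/(1-0.68376) = 2.1622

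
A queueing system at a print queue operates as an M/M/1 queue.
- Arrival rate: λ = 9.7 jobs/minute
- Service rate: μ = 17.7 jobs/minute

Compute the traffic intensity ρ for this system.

Server utilization: ρ = λ/μ
ρ = 9.7/17.7 = 0.5480
The server is busy 54.80% of the time.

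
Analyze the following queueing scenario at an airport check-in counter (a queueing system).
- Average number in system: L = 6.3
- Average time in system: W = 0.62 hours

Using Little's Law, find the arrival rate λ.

Little's Law: L = λW, so λ = L/W
λ = 6.3/0.62 = 10.1613 passengers/hour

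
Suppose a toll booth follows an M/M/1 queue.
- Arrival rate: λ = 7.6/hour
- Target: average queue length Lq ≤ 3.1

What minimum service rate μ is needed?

For M/M/1: Lq = λ²/(μ(μ-λ))
Need Lq ≤ 3.1, i.e. μ(μ-λ) ≥ λ²/3.1
μ² - 7.6μ - 57.76/3.1 ≥ 0  →  μ² - 7.6μ - 18.632258 ≥ 0
Quadratic formula (positive root): μ = [λ + √(λ² + 4×18.632258)]/2
Discriminant: 57.76 + 4×18.632258 = 132.28903, √132.28903 = 11.501697
μ ≥ (7.6 + 11.501697)/2 = 9.5508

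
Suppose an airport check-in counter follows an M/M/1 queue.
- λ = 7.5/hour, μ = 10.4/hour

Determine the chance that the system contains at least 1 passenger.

ρ = λ/μ = 7.5/10.4 = 0.7212
P(N ≥ n) = ρⁿ
P(N ≥ 1) = 0.7212^1
P(N ≥ 1) = 0.7212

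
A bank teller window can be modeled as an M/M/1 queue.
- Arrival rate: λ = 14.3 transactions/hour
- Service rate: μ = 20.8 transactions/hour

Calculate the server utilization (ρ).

Server utilization: ρ = λ/μ
ρ = 14.3/20.8 = 0.6875
The server is busy 68.75% of the time.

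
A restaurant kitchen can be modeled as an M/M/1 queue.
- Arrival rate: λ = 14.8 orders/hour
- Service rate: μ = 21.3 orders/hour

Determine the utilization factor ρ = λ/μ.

Server utilization: ρ = λ/μ
ρ = 14.8/21.3 = 0.6948
The server is busy 69.48% of the time.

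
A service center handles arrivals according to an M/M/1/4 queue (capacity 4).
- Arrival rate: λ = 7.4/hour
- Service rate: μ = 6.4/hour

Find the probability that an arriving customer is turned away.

ρ = λ/μ = 7.4/6.4 = 1.1562
P₀ = (1-ρ)/(1-ρ^(K+1)) = (1-1.1562)/(1-1.1562^5) = -0.1562/-1.0662 = 0.1465
P_K = P₀×ρ^K = 0.1465 × 1.1562^4 = 0.1465 × 1.7870 = 0.2618
Blocking probability = 26.18%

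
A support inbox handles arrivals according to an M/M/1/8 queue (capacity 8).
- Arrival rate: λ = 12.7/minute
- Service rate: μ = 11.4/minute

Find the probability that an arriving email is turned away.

ρ = λ/μ = 12.7/11.4 = 1.11404
P₀ = (1-ρ)/(1-ρ^(K+1)) = (1-1.11404)/(1-1.11404^9) = -0.11404/-1.6431 = 0.06941
P_K = P₀×ρ^K = 0.06941 × 1.11404^8 = 0.06941 × 2.3725 = 0.1647
Blocking probability = 16.47%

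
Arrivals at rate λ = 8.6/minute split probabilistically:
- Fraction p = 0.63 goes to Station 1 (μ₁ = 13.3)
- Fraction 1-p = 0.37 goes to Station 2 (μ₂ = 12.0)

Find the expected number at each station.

Effective rates: λ₁ = 8.6×0.63 = 5.418, λ₂ = 8.6×0.37 = 3.182
Station 1: ρ₁ = 5.418/13.3 = 0.40737, L₁ = ρ₁/(1-ρ₁) = 0.40737/(1-0.40737) = 0.6874
Station 2: ρ₂ = 3.182/12.0 = 0.2652, L₂ = ρ₂/(1-ρ₂) = 0.2652/(1-0.2652) = 0.3609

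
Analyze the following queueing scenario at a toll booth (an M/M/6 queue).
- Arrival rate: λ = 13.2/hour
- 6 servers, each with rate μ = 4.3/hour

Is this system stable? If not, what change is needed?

Stability requires ρ = λ/(cμ) < 1
ρ = 13.2/(6 × 4.3) = 13.2/25.80 = 0.5116
Since 0.5116 < 1, the system is STABLE.
The servers are busy 51.16% of the time.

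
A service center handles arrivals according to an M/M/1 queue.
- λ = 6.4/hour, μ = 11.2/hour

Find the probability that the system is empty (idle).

ρ = λ/μ = 6.4/11.2 = 0.5714
P(0) = 1 - ρ = 1 - 0.5714 = 0.4286
The server is idle 42.86% of the time.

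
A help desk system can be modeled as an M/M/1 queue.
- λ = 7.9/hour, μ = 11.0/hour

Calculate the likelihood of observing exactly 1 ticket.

ρ = λ/μ = 7.9/11.0 = 0.7182
P(n) = (1-ρ)ρⁿ
P(1) = (1-0.7182) × 0.7182^1
P(1) = 0.2818 × 0.7182
P(1) = 0.2024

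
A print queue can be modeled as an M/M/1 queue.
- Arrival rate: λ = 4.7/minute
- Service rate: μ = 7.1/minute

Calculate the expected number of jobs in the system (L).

ρ = λ/μ = 4.7/7.1 = 0.6620
For M/M/1: L = λ/(μ-λ)
L = 4.7/(7.1-4.7) = 4.7/2.40
L = 1.9583 jobs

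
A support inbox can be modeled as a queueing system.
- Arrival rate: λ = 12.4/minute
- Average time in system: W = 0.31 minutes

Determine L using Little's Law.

Little's Law: L = λW
L = 12.4 × 0.31 = 3.8440 emails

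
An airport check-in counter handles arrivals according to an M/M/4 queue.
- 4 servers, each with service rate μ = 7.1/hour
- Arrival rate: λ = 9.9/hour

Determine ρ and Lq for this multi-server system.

Traffic intensity: ρ = λ/(cμ) = 9.9/(4×7.1) = 0.3486
Since ρ = 0.3486 < 1, system is stable.
Offered load a = λ/μ = cρ = 9.9/7.1 = 1.3944
P₀ = [ Σₙ₌₀^3 aⁿ/n! + a^4/(4!(1-ρ)) ]⁻¹
Σ = a^0/0! + a^1/1! + a^2/2! + a^3/3! = 1.0000 + 1.3944 + 0.9721 + 0.4518 = 3.8183
a^4/(4!(1-ρ)) = 3.7801/(24 × 0.6514) = 0.2418
P₀ = 1/(3.8183 + 0.2418) = 0.2463
Lq = P₀·a^4·ρ / (4!(1-ρ)²) = 0.2463 × 3.7801 × 0.3486 / (24 × 0.4243) = 0.03187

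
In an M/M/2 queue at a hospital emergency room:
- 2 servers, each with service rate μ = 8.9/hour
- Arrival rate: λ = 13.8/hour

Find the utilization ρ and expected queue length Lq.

Traffic intensity: ρ = λ/(cμ) = 13.8/(2×8.9) = 0.7753
Since ρ = 0.7753 < 1, system is stable.
Offered load a = λ/μ = cρ = 13.8/8.9 = 1.5506
P₀ = [ Σₙ₌₀^1 aⁿ/n! + a^2/(2!(1-ρ)) ]⁻¹
Σ = a^0/0! + a^1/1! = 1.0000 + 1.5506 = 2.5506
a^2/(2!(1-ρ)) = 2.40424/(2 × 0.224719) = 5.3494
P₀ = 1/(2.5506 + 5.3494) = 0.1266
Lq = P₀·a^2·ρ / (2!(1-ρ)²) = 0.126582 × 2.40424 × 0.775281 / (2 × 0.0504987) = 2.3361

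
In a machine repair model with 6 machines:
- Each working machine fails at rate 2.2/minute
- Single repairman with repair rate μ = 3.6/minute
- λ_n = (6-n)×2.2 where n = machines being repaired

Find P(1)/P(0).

P(1)/P(0) = ∏_{i=0}^{1-1} λ_i/μ_{i+1}
= (6-0)×2.2/3.6
= 3.6667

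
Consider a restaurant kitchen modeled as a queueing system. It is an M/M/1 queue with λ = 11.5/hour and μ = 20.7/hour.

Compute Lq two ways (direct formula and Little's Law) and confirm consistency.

Method 1 (direct): Lq = λ²/(μ(μ-λ)) = 132.25/(20.7 × 9.20) = 0.6944

Method 2 (Little's Law):
W = 1/(μ-λ) = 1/9.20 = 0.10869565
Wq = W - 1/μ = 0.10869565 - 0.048309179 = 0.060386
Lq = λWq = 11.5 × 0.060386 = 0.6944 ✔ (matches Method 1)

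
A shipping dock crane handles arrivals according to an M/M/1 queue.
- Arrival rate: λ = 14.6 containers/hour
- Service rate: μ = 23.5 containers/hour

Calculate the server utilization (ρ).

Server utilization: ρ = λ/μ
ρ = 14.6/23.5 = 0.6213
The server is busy 62.13% of the time.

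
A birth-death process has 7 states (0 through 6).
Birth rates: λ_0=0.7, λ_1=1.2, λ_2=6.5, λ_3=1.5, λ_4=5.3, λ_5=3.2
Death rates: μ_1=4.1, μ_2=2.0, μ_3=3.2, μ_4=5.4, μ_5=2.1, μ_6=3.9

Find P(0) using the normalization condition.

Ratios P(n)/P(0) = (λ₀···λₙ₋₁)/(μ₁···μₙ):
P(1)/P(0) = (0.7)/(4.1) = 0.1707
P(2)/P(0) = (0.7×1.2)/(4.1×2.0) = 0.1024
P(3)/P(0) = (0.7×1.2×6.5)/(4.1×2.0×3.2) = 0.2081
P(4)/P(0) = (0.7×1.2×6.5×1.5)/(4.1×2.0×3.2×5.4) = 0.05780
P(5)/P(0) = (0.7×1.2×6.5×1.5×5.3)/(4.1×2.0×3.2×5.4×2.1) = 0.1459
P(6)/P(0) = (0.7×1.2×6.5×1.5×5.3×3.2)/(4.1×2.0×3.2×5.4×2.1×3.9) = 0.1197

Normalization: ∑ P(n) = 1
P(0) × (1.0000 + 0.1707 + 0.1024 + 0.2081 + 0.05780 + 0.1459 + 0.1197) = 1
P(0) × 1.8046 = 1
P(0) = 1/1.8046 = 0.5541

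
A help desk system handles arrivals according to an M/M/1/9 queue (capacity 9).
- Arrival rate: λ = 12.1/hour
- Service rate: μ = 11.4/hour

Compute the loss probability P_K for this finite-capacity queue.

ρ = λ/μ = 12.1/11.4 = 1.0614
P₀ = (1-ρ)/(1-ρ^(K+1)) = (1-1.0614)/(1-1.0614^10) = -0.06140/-0.8146 = 0.07537
P_K = P₀×ρ^K = 0.07537 × 1.0614^9 = 0.07537 × 1.7097 = 0.1289
Blocking probability = 12.89%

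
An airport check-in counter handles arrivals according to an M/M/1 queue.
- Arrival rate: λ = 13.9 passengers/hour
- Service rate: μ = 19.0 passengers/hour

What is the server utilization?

Server utilization: ρ = λ/μ
ρ = 13.9/19.0 = 0.7316
The server is busy 73.16% of the time.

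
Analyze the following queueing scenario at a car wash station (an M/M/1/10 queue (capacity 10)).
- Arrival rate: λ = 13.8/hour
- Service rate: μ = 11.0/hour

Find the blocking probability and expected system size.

ρ = λ/μ = 13.8/11.0 = 1.25455
P₀ = (1-ρ)/(1-ρ^(K+1)) = (1-1.25455)/(1-1.25455^11) = -0.2546/-11.1162 = 0.02290
P_K = P₀×ρ^K = 0.02290 × 1.25455^10 = 0.02290 × 9.6578 = 0.2212
Blocking probability P_10 = 0.2212 (22.12%)
L = ρ[1 - (K+1)ρ^K + Kρ^(K+1)] / [(1-ρ)(1-ρ^(K+1))]
L = 1.25455 × (1 - 11×9.6578343 + 10×12.116236) / ((1 - 1.25455) × (1 - 12.116236)) = 7.0610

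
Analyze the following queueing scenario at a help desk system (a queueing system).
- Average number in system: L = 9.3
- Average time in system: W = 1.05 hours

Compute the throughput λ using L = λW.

Little's Law: L = λW, so λ = L/W
λ = 9.3/1.05 = 8.8571 tickets/hour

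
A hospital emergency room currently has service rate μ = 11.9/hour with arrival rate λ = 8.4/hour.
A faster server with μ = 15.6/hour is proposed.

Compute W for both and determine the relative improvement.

System 1: ρ₁ = 8.4/11.9 = 0.7059, W₁ = 1/(11.9-8.4) = 0.28571
System 2: ρ₂ = 8.4/15.6 = 0.5385, W₂ = 1/(15.6-8.4) = 0.13889
Improvement: (W₁-W₂)/W₁ = (0.28571-0.13889)/0.28571 = 51.39%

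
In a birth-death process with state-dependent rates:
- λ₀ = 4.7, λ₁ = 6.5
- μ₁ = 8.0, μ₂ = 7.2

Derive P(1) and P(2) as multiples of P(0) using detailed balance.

Balance equations:
State 0: λ₀P₀ = μ₁P₁ → P₁ = (λ₀/μ₁)P₀ = (4.7/8.0)P₀ = 0.5875P₀
State 1: P₂ = (λ₀λ₁)/(μ₁μ₂)P₀ = (4.7×6.5)/(8.0×7.2)P₀ = 0.5304P₀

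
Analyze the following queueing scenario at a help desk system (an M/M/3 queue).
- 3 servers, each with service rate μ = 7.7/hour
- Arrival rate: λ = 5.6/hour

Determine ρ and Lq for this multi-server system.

Traffic intensity: ρ = λ/(cμ) = 5.6/(3×7.7) = 0.2424
Since ρ = 0.2424 < 1, system is stable.
Offered load a = λ/μ = cρ = 5.6/7.7 = 0.7273
P₀ = [ Σₙ₌₀^2 aⁿ/n! + a^3/(3!(1-ρ)) ]⁻¹
Σ = a^0/0! + a^1/1! + a^2/2! = 1.0000 + 0.72727 + 0.26446 = 1.9917
a^3/(3!(1-ρ)) = 0.3847/(6 × 0.7576) = 0.08463
P₀ = 1/(1.9917 + 0.08463) = 0.4816
Lq = P₀·a^3·ρ / (3!(1-ρ)²) = 0.4816 × 0.3847 × 0.2424 / (6 × 0.5739) = 0.01304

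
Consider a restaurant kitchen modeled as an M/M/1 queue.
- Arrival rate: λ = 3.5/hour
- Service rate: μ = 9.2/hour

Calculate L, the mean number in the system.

ρ = λ/μ = 3.5/9.2 = 0.3804
For M/M/1: L = λ/(μ-λ)
L = 3.5/(9.2-3.5) = 3.5/5.70
L = 0.6140 orders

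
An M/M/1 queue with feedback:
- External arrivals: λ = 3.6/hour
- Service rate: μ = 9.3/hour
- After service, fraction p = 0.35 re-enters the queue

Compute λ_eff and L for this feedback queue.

Effective arrival rate: λ_eff = λ/(1-p) = 3.6/(1-0.35) = 3.6/0.65 = 5.53846
ρ = λ_eff/μ = 5.53846/9.3 = 0.59553
L = ρ/(1-ρ) = 0.59553/(1-0.59553) = 1.4724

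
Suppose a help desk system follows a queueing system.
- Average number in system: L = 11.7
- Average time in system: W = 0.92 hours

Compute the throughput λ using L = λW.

Little's Law: L = λW, so λ = L/W
λ = 11.7/0.92 = 12.7174 tickets/hour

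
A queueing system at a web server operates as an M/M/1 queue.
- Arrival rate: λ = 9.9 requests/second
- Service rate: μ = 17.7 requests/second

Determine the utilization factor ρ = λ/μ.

Server utilization: ρ = λ/μ
ρ = 9.9/17.7 = 0.5593
The server is busy 55.93% of the time.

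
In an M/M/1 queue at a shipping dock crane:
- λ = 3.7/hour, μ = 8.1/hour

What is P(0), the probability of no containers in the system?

ρ = λ/μ = 3.7/8.1 = 0.4568
P(0) = 1 - ρ = 1 - 0.4568 = 0.5432
The server is idle 54.32% of the time.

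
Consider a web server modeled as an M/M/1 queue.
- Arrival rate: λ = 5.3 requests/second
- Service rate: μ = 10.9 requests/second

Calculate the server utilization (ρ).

Server utilization: ρ = λ/μ
ρ = 5.3/10.9 = 0.4862
The server is busy 48.62% of the time.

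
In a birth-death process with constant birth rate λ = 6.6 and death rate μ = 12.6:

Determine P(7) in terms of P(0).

For constant rates: P(n)/P(0) = (λ/μ)^n
P(7)/P(0) = (6.6/12.6)^7 = 0.5238^7 = 0.01082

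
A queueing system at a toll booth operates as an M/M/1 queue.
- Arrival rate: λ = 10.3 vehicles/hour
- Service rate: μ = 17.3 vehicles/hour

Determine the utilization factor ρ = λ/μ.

Server utilization: ρ = λ/μ
ρ = 10.3/17.3 = 0.5954
The server is busy 59.54% of the time.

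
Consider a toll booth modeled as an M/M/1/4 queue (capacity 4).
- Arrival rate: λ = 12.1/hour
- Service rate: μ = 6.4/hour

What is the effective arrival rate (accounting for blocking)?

ρ = λ/μ = 12.1/6.4 = 1.8906
P₀ = (1-ρ)/(1-ρ^(K+1)) = (1-1.8906)/(1-1.8906^5) = -0.8906/-23.1545 = 0.03846
P_K = P₀×ρ^K = 0.03846 × 1.8906^4 = 0.03846 × 12.7761 = 0.4914
λ_eff = λ(1-P_K) = 12.1 × (1 - 0.49142) = 12.1 × 0.50858 = 6.1538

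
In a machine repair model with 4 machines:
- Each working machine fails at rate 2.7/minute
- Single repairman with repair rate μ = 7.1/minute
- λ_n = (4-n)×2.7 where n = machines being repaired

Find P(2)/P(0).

P(2)/P(0) = ∏_{i=0}^{2-1} λ_i/μ_{i+1}
= (4-0)×2.7/7.1 × (4-1)×2.7/7.1
= 1.7354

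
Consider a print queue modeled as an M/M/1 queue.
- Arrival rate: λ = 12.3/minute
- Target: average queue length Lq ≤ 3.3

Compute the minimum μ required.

For M/M/1: Lq = λ²/(μ(μ-λ))
Need Lq ≤ 3.3, i.e. μ(μ-λ) ≥ λ²/3.3
μ² - 12.3μ - 151.29/3.3 ≥ 0  →  μ² - 12.3μ - 45.84545 ≥ 0
Quadratic formula (positive root): μ = [λ + √(λ² + 4×45.84545)]/2
Discriminant: 151.29 + 4×45.84545 = 334.6718, √334.6718 = 18.2940
μ ≥ (12.3 + 18.2940)/2 = 15.2970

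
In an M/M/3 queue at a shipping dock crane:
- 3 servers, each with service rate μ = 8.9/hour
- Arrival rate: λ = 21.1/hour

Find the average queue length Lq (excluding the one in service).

Traffic intensity: ρ = λ/(cμ) = 21.1/(3×8.9) = 0.7903
Since ρ = 0.7903 < 1, system is stable.
Offered load a = λ/μ = cρ = 21.1/8.9 = 2.3708
P₀ = [ Σₙ₌₀^2 aⁿ/n! + a^3/(3!(1-ρ)) ]⁻¹
Σ = a^0/0! + a^1/1! + a^2/2! = 1.0000 + 2.3708 + 2.8103 = 6.1811
a^3/(3!(1-ρ)) = 13.32531/(6 × 0.2097378) = 10.5889
P₀ = 1/(6.1811 + 10.5889) = 0.05963
Lq = P₀·a^3·ρ / (3!(1-ρ)²) = 0.059630 × 13.3253 × 0.79026 / (6 × 0.043990) = 2.3791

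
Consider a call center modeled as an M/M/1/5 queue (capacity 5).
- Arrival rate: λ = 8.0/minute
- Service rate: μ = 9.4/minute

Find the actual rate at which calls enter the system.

ρ = λ/μ = 8.0/9.4 = 0.85106
P₀ = (1-ρ)/(1-ρ^(K+1)) = (1-0.85106)/(1-0.85106^6) = 0.1489/0.6200 = 0.2402
P_K = P₀×ρ^K = 0.24022 × 0.85106^5 = 0.24022 × 0.44648 = 0.1073
λ_eff = λ(1-P_K) = 8.0 × (1 - 0.10725) = 8.0 × 0.89275 = 7.1420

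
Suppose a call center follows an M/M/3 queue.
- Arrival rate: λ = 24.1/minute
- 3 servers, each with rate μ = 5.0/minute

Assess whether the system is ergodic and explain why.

Stability requires ρ = λ/(cμ) < 1
ρ = 24.1/(3 × 5.0) = 24.1/15.00 = 1.6067
Since 1.6067 ≥ 1, the system is UNSTABLE.
Need c > λ/μ = 24.1/5.0 = 4.82.
Minimum servers needed: c = 5.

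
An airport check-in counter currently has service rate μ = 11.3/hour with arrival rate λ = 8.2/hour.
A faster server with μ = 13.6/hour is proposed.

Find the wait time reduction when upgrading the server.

System 1: ρ₁ = 8.2/11.3 = 0.7257, W₁ = 1/(11.3-8.2) = 0.3226
System 2: ρ₂ = 8.2/13.6 = 0.6029, W₂ = 1/(13.6-8.2) = 0.1852
Improvement: (W₁-W₂)/W₁ = (0.3226-0.1852)/0.3226 = 42.59%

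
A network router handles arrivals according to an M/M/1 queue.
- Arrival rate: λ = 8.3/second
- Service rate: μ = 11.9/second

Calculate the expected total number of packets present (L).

ρ = λ/μ = 8.3/11.9 = 0.6975
For M/M/1: L = λ/(μ-λ)
L = 8.3/(11.9-8.3) = 8.3/3.60
L = 2.3056 packets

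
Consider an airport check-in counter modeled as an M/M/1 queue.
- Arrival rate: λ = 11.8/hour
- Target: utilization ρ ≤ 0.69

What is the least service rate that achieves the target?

ρ = λ/μ, so μ = λ/ρ
μ ≥ 11.8/0.69 = 17.1014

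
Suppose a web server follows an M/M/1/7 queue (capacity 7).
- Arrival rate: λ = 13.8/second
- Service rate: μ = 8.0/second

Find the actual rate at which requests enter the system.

ρ = λ/μ = 13.8/8.0 = 1.7250
P₀ = (1-ρ)/(1-ρ^(K+1)) = (1-1.7250)/(1-1.7250^8) = -0.7250/-77.3994 = 0.009367
P_K = P₀×ρ^K = 0.009367 × 1.7250^7 = 0.009367 × 45.4489 = 0.4257
λ_eff = λ(1-P_K) = 13.8 × (1 - 0.42572) = 13.8 × 0.57428 = 7.9251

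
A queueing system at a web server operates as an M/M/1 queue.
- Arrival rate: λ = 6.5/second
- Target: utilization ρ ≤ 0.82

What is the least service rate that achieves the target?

ρ = λ/μ, so μ = λ/ρ
μ ≥ 6.5/0.82 = 7.9268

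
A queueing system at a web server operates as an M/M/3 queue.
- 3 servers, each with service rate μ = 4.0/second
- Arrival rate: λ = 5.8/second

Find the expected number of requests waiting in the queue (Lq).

Traffic intensity: ρ = λ/(cμ) = 5.8/(3×4.0) = 0.4833
Since ρ = 0.4833 < 1, system is stable.
Offered load a = λ/μ = cρ = 5.8/4.0 = 1.4500
P₀ = [ Σₙ₌₀^2 aⁿ/n! + a^3/(3!(1-ρ)) ]⁻¹
Σ = a^0/0! + a^1/1! + a^2/2! = 1.00000 + 1.45000 + 1.05125 = 3.5012
a^3/(3!(1-ρ)) = 3.0486/(6 × 0.5167) = 0.9834
P₀ = 1/(3.5012 + 0.9834) = 0.2230
Lq = P₀·a^3·ρ / (3!(1-ρ)²) = 0.22298 × 3.0486 × 0.48333 / (6 × 0.26694) = 0.2051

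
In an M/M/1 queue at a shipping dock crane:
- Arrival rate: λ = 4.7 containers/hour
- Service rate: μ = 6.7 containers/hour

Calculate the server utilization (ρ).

Server utilization: ρ = λ/μ
ρ = 4.7/6.7 = 0.7015
The server is busy 70.15% of the time.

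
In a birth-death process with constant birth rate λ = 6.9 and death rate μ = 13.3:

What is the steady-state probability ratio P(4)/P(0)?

For constant rates: P(n)/P(0) = (λ/μ)^n
P(4)/P(0) = (6.9/13.3)^4 = 0.5188^4 = 0.07244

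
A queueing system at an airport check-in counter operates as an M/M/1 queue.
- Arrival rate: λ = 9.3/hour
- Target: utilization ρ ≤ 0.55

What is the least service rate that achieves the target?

ρ = λ/μ, so μ = λ/ρ
μ ≥ 9.3/0.55 = 16.9091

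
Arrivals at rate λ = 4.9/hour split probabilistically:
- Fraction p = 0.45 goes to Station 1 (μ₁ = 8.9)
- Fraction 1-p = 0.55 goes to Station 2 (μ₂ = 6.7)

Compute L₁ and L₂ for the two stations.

Effective rates: λ₁ = 4.9×0.45 = 2.205, λ₂ = 4.9×0.55 = 2.695
Station 1: ρ₁ = 2.205/8.9 = 0.2478, L₁ = ρ₁/(1-ρ₁) = 0.2478/(1-0.2478) = 0.3294
Station 2: ρ₂ = 2.695/6.7 = 0.40224, L₂ = ρ₂/(1-ρ₂) = 0.40224/(1-0.40224) = 0.6729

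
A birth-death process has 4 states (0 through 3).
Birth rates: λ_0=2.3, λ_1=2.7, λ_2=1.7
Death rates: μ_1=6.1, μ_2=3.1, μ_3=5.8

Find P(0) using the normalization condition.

Ratios P(n)/P(0) = (λ₀···λₙ₋₁)/(μ₁···μₙ):
P(1)/P(0) = (2.3)/(6.1) = 0.37705
P(2)/P(0) = (2.3×2.7)/(6.1×3.1) = 0.32840
P(3)/P(0) = (2.3×2.7×1.7)/(6.1×3.1×5.8) = 0.096254

Normalization: ∑ P(n) = 1
P(0) × (1.0000 + 0.37705 + 0.32840 + 0.096254) = 1
P(0) × 1.8017 = 1
P(0) = 1/1.8017 = 0.5550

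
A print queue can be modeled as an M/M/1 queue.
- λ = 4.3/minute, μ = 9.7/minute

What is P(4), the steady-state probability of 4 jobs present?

ρ = λ/μ = 4.3/9.7 = 0.4433
P(n) = (1-ρ)ρⁿ
P(4) = (1-0.4433) × 0.4433^4
P(4) = 0.5567 × 0.03862
P(4) = 0.02150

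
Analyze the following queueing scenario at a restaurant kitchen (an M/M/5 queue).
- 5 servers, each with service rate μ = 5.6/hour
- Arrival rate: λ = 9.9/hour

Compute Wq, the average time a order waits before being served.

Traffic intensity: ρ = λ/(cμ) = 9.9/(5×5.6) = 0.3536
Since ρ = 0.3536 < 1, system is stable.
Offered load a = λ/μ = cρ = 9.9/5.6 = 1.7679
P₀ = [ Σₙ₌₀^4 aⁿ/n! + a^5/(5!(1-ρ)) ]⁻¹
Σ = a^0/0! + a^1/1! + a^2/2! + a^3/3! + a^4/4! = 1.0000 + 1.7679 + 1.5627 + 0.92085 + 0.40698 = 5.6584
a^5/(5!(1-ρ)) = 17.2678/(120 × 0.6464) = 0.2226
P₀ = 1/(5.6584 + 0.2226) = 0.1700
Lq = P₀·a^5·ρ / (5!(1-ρ)²) = 0.1700 × 17.2678 × 0.3536 / (120 × 0.4179) = 0.02070
Wq = Lq/λ = 0.02070/9.9 = 0.002091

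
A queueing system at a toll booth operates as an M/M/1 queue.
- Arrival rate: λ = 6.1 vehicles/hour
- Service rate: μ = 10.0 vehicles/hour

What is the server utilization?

Server utilization: ρ = λ/μ
ρ = 6.1/10.0 = 0.6100
The server is busy 61.00% of the time.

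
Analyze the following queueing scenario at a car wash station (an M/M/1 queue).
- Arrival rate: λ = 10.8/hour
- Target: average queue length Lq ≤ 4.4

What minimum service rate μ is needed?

For M/M/1: Lq = λ²/(μ(μ-λ))
Need Lq ≤ 4.4, i.e. μ(μ-λ) ≥ λ²/4.4
μ² - 10.8μ - 116.64/4.4 ≥ 0  →  μ² - 10.8μ - 26.5091 ≥ 0
Quadratic formula (positive root): μ = [λ + √(λ² + 4×26.5091)]/2
Discriminant: 116.64 + 4×26.5091 = 222.6764, √222.6764 = 14.9223
μ ≥ (10.8 + 14.9223)/2 = 12.8612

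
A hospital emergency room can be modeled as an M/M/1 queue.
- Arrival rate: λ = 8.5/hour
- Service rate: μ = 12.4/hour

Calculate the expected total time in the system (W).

First, compute utilization: ρ = λ/μ = 8.5/12.4 = 0.6855
For M/M/1: W = 1/(μ-λ)
W = 1/(12.4-8.5) = 1/3.90
W = 0.2564 hours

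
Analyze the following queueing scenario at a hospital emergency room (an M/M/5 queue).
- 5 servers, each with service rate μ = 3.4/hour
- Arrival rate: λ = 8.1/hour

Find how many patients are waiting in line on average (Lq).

Traffic intensity: ρ = λ/(cμ) = 8.1/(5×3.4) = 0.4765
Since ρ = 0.4765 < 1, system is stable.
Offered load a = λ/μ = cρ = 8.1/3.4 = 2.3824
P₀ = [ Σₙ₌₀^4 aⁿ/n! + a^5/(5!(1-ρ)) ]⁻¹
Σ = a^0/0! + a^1/1! + a^2/2! + a^3/3! + a^4/4! = 1.0000 + 2.3824 + 2.8378 + 2.2535 + 1.3422 = 9.8159
a^5/(5!(1-ρ)) = 76.7415/(120 × 0.52353) = 1.2215
P₀ = 1/(9.8159 + 1.2215) = 0.09060
Lq = P₀·a^5·ρ / (5!(1-ρ)²) = 0.09060 × 76.7415 × 0.4765 / (120 × 0.2741) = 0.1007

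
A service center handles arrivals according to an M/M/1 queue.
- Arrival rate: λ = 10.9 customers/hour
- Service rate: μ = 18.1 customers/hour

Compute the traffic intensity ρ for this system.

Server utilization: ρ = λ/μ
ρ = 10.9/18.1 = 0.6022
The server is busy 60.22% of the time.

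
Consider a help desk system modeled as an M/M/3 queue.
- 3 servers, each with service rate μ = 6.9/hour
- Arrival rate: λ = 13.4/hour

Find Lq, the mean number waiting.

Traffic intensity: ρ = λ/(cμ) = 13.4/(3×6.9) = 0.6473
Since ρ = 0.6473 < 1, system is stable.
Offered load a = λ/μ = cρ = 13.4/6.9 = 1.9420
P₀ = [ Σₙ₌₀^2 aⁿ/n! + a^3/(3!(1-ρ)) ]⁻¹
Σ = a^0/0! + a^1/1! + a^2/2! = 1.00000 + 1.94203 + 1.88574 = 4.8278
a^3/(3!(1-ρ)) = 7.3243/(6 × 0.35266) = 3.4615
P₀ = 1/(4.8278 + 3.4615) = 0.1206
Lq = P₀·a^3·ρ / (3!(1-ρ)²) = 0.12064 × 7.3243 × 0.64734 / (6 × 0.12437) = 0.7665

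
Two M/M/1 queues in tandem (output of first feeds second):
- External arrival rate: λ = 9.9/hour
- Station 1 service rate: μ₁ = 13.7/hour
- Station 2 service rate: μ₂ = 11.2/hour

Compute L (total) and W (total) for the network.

By Jackson's theorem, each station behaves as independent M/M/1.
Station 1: ρ₁ = 9.9/13.7 = 0.7226, L₁ = ρ₁/(1-ρ₁) = λ/(μ₁-λ) = 9.9/3.80 = 2.60526
Station 2: ρ₂ = 9.9/11.2 = 0.8839, L₂ = ρ₂/(1-ρ₂) = λ/(μ₂-λ) = 9.9/1.30 = 7.61538
Total: L = L₁ + L₂ = 2.60526 + 7.61538 = 10.2206
W = L/λ = 10.2206/9.9 = 1.0324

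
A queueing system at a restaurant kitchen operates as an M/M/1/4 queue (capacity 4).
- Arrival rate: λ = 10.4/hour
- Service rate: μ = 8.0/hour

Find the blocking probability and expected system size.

ρ = λ/μ = 10.4/8.0 = 1.3000
P₀ = (1-ρ)/(1-ρ^(K+1)) = (1-1.3000)/(1-1.3000^5) = -0.3000/-2.7129 = 0.1106
P_K = P₀×ρ^K = 0.11058 × 1.3000^4 = 0.11058 × 2.8561 = 0.3158
Blocking probability P_4 = 0.3158 (31.58%)
L = ρ[1 - (K+1)ρ^K + Kρ^(K+1)] / [(1-ρ)(1-ρ^(K+1))]
L = 1.3000 × (1 - 5×2.85610 + 4×3.71293) / ((1 - 1.3000) × (1 - 3.71293)) = 2.5097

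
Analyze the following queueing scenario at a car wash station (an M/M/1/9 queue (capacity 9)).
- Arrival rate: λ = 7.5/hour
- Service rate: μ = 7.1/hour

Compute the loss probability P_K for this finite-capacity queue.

ρ = λ/μ = 7.5/7.1 = 1.05634
P₀ = (1-ρ)/(1-ρ^(K+1)) = (1-1.05634)/(1-1.05634^10) = -0.05634/-0.7300 = 0.07718
P_K = P₀×ρ^K = 0.07718 × 1.05634^9 = 0.07718 × 1.6377 = 0.1264
Blocking probability = 12.64%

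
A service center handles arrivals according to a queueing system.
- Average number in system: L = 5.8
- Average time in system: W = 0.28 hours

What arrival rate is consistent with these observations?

Little's Law: L = λW, so λ = L/W
λ = 5.8/0.28 = 20.7143 customers/hour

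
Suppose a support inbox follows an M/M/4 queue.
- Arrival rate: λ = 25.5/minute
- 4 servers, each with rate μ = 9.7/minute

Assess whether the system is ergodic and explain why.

Stability requires ρ = λ/(cμ) < 1
ρ = 25.5/(4 × 9.7) = 25.5/38.80 = 0.6572
Since 0.6572 < 1, the system is STABLE.
The servers are busy 65.72% of the time.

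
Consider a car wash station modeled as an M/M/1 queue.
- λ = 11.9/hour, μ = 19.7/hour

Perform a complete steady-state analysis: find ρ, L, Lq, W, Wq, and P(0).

Step 1: ρ = λ/μ = 11.9/19.7 = 0.6041
Step 2: L = λ/(μ-λ) = 11.9/7.80 = 1.5256
Step 3: Lq = λ²/(μ(μ-λ)) = 141.61/(19.7×7.80) = 0.9216
Step 4: W = 1/(μ-λ) = 1/7.80 = 0.1282
Step 5: Wq = λ/(μ(μ-λ)) = 11.9/(19.7×7.80) = 0.07744
Step 6: P(0) = 1-ρ = 0.3959
Verify: L = λW = 11.9×0.1282 = 1.5256 ✔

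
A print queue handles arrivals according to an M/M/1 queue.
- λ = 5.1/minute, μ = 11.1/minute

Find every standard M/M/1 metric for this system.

Step 1: ρ = λ/μ = 5.1/11.1 = 0.4595
Step 2: L = λ/(μ-λ) = 5.1/6.00 = 0.8500
Step 3: Lq = λ²/(μ(μ-λ)) = 26.01/(11.1×6.00) = 0.3905
Step 4: W = 1/(μ-λ) = 1/6.00 = 0.16667
Step 5: Wq = λ/(μ(μ-λ)) = 5.1/(11.1×6.00) = 0.07658
Step 6: P(0) = 1-ρ = 0.5405
Verify: L = λW = 5.1×0.16667 = 0.8500 ✔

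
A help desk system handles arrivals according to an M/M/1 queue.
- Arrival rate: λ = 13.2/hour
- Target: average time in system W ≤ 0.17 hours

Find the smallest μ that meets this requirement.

For M/M/1: W = 1/(μ-λ)
Need W ≤ 0.17, so 1/(μ-λ) ≤ 0.17
μ - λ ≥ 1/0.17 = 5.8824
μ ≥ 13.2 + 5.8824 = 19.0824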